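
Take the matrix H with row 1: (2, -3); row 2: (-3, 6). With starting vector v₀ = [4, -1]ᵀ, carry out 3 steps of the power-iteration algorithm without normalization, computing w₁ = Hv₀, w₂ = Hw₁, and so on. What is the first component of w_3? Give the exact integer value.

575

w1 = Hv₀ = (2·4 + (-3)·(-1); (-3)·4 + 6·(-1)) = (11, -18)
w2 = Hw1 = (2·11 + (-3)·(-18); (-3)·11 + 6·(-18)) = (76, -141)
w3 = Hw2 = (575, -1074)
The requested component of w3 is 575.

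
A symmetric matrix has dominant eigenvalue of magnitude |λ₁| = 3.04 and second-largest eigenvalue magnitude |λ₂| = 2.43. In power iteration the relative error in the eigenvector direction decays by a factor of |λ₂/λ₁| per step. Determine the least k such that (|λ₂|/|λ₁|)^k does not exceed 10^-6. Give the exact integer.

62

|λ₂/λ₁| = 2.43/3.04 = 0.79934
Need k ≥ ln(10^-6) / ln(0.79934) = -13.8155 / -0.2240 ≈ 61.686
Smallest integer k satisfying the bound: 62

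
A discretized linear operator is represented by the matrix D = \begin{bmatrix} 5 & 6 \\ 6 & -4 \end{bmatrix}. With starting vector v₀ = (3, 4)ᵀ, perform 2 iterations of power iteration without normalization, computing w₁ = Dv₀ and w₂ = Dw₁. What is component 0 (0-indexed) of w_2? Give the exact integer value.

207

w1 = Dv₀ = (5·3 + 6·4; 6·3 + (-4)·4) = (39, 2)
w2 = Dw1 = (5·39 + 6·2; 6·39 + (-4)·2) = (207, 226)
The requested component of w2 is 207.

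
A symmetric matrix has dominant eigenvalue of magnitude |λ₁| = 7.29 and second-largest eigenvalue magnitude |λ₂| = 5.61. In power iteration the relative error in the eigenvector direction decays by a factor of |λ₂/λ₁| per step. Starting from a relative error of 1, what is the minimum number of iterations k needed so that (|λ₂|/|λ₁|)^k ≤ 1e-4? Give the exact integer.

|λ₂/λ₁| = 5.61/7.29 = 0.76955
Need k ≥ ln(1e-4) / ln(0.76955) = -9.2103 / -0.2620 ≈ 35.160
Smallest integer k satisfying the bound: 36

36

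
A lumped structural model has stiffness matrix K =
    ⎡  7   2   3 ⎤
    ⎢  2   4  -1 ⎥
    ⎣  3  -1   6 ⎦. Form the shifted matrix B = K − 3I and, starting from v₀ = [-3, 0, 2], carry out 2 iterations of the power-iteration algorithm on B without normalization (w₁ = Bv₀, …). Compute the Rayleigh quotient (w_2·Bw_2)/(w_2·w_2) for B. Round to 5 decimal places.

B = K − 3I has rows (4, 2, 3); (2, 1, -1); (3, -1, 3)
w1 = Bv₀ = (4·(-3) + 2·0 + 3·2; 2·(-3) + 1·0 + (-1)·2; 3·(-3) + (-1)·0 + 3·2) = (-6, -8, -3)
w2 = Bw1 = (4·(-6) + 2·(-8) + 3·(-3); 2·(-6) + 1·(-8) + (-1)·(-3); 3·(-6) + (-1)·(-8) + 3·(-3)) = (-49, -17, -19)
Bw2 = (-287, -96, -187)
w2·Bw2 = 19248; w2·w2 = 3051; μ ≈ 19248/3051 = 6.30875

6.30875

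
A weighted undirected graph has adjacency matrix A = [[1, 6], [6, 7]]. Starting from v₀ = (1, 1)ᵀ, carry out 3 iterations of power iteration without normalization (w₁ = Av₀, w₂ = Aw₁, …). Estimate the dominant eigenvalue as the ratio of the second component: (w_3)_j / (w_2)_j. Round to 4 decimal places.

λ ≈ 10.8346

w1 = Av₀ = (7, 13)
w2 = Aw1 = (85, 133)
w3 = Aw2 = (883, 1441)
Ratio at component: 1441 / 133 = 10.8346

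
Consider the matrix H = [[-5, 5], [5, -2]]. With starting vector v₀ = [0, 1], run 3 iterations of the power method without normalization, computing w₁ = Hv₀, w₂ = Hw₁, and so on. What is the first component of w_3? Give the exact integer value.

w1 = Hv₀ = (5, -2)
w2 = Hw1 = (-35, 29)
w3 = Hw2 = (320, -233)
The requested component of w3 is 320.

320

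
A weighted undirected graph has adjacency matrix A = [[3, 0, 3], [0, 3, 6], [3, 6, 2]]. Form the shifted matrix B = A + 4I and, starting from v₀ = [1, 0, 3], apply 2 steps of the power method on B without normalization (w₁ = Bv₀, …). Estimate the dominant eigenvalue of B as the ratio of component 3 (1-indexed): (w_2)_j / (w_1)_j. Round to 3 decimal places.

μ ≈ 13.429

B = A + 4I has rows (7, 0, 3); (0, 7, 6); (3, 6, 6)
w1 = Bv₀ = (7·1 + 0·0 + 3·3; 0·1 + 7·0 + 6·3; 3·1 + 6·0 + 6·3) = (16, 18, 21)
w2 = Bw1 = (7·16 + 0·18 + 3·21; 0·16 + 7·18 + 6·21; 3·16 + 6·18 + 6·21) = (175, 252, 282)
Ratio: 282/21 = 13.429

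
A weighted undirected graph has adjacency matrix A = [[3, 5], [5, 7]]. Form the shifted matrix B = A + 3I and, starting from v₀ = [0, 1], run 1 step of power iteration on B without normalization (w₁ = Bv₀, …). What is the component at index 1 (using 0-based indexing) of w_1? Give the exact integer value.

B = A + 3I has rows (6, 5); (5, 10)
w1 = Bv₀ = (6·0 + 5·1; 5·0 + 10·1) = (5, 10)
Requested component of w1: 10

10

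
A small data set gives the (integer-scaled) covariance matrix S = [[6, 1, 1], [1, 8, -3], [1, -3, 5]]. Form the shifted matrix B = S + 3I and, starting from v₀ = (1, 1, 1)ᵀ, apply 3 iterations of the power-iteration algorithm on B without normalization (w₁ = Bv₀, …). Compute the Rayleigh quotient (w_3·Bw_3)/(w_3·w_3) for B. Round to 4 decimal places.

μ ≈ 10.7211

B = S + 3I has rows (9, 1, 1); (1, 11, -3); (1, -3, 8)
w1 = Bv₀ = (9·1 + 1·1 + 1·1; 1·1 + 11·1 + (-3)·1; 1·1 + (-3)·1 + 8·1) = (11, 9, 6)
w2 = Bw1 = (9·11 + 1·9 + 1·6; 1·11 + 11·9 + (-3)·6; 1·11 + (-3)·9 + 8·6) = (114, 92, 32)
w3 = Bw2 = (1150, 1030, 94)
Bw3 = (11474, 12198, -1188)
w3·Bw3 = 25647368; w3·w3 = 2392236; μ ≈ 25647368/2392236 = 10.7211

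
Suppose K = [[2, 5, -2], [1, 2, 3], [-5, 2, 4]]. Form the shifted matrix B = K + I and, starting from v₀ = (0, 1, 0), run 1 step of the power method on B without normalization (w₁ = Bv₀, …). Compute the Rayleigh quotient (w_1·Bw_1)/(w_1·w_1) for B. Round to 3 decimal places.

μ ≈ 4.526

B = K + I has rows (3, 5, -2); (1, 3, 3); (-5, 2, 5)
w1 = Bv₀ = (3·0 + 5·1 + (-2)·0; 1·0 + 3·1 + 3·0; (-5)·0 + 2·1 + 5·0) = (5, 3, 2)
Bw1 = (26, 20, -9)
w1·Bw1 = 172; w1·w1 = 38; μ ≈ 172/38 = 4.526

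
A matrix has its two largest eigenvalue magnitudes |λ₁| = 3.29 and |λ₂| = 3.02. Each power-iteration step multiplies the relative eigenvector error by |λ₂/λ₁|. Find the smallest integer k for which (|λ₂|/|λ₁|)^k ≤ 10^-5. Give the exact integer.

135

|λ₂/λ₁| = 3.02/3.29 = 0.91793
Need k ≥ ln(10^-5) / ln(0.91793) = -11.5129 / -0.0856 ≈ 134.449
Smallest integer k satisfying the bound: 135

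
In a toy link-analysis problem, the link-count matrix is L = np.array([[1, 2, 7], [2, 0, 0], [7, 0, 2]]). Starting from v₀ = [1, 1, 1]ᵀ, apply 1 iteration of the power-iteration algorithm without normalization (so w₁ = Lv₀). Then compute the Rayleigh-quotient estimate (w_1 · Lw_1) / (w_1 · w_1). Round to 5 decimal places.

w1 = Lv₀ = (1·1 + 2·1 + 7·1; 2·1 + 0·1 + 0·1; 7·1 + 0·1 + 2·1) = (10, 2, 9)
Lw1 = (77, 20, 88)
w1·Lw1 = 10·77 + 2·20 + 9·88 = 1602; w1·w1 = 10·10 + 2·2 + 9·9 = 185
λ ≈ 1602/185 = 8.65946

8.65946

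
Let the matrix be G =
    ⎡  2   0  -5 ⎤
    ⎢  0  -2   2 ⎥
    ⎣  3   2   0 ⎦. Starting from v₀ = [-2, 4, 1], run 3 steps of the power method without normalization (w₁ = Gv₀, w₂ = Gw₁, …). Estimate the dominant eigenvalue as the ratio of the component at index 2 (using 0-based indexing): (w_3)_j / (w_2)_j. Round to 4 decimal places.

w1 = Gv₀ = (2·(-2) + 0·4 + (-5)·1; 0·(-2) + (-2)·4 + 2·1; 3·(-2) + 2·4 + 0·1) = (-9, -6, 2)
w2 = Gw1 = (2·(-9) + 0·(-6) + (-5)·2; 0·(-9) + (-2)·(-6) + 2·2; 3·(-9) + 2·(-6) + 0·2) = (-28, 16, -39)
w3 = Gw2 = (139, -110, -52)
Ratio at component: -52 / -39 = 1.3333

λ ≈ 1.3333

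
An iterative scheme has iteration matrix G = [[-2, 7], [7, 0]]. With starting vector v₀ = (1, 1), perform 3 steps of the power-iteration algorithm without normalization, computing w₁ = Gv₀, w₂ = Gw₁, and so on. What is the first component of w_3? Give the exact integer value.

w1 = Gv₀ = ((-2)·1 + 7·1; 7·1 + 0·1) = (5, 7)
w2 = Gw1 = ((-2)·5 + 7·7; 7·5 + 0·7) = (39, 35)
w3 = Gw2 = (167, 273)
The requested component of w3 is 167.

167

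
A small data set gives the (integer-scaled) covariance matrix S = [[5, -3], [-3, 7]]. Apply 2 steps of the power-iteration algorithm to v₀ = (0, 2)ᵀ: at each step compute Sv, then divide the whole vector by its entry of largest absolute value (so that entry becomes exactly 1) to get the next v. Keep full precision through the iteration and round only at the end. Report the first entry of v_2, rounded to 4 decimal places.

-0.6207

Sv0 = (-6.00000, 14.00000); divide by 14.00000 → v1 = (-0.42857, 1.00000)
Sv1 = (-5.14286, 8.28571); divide by 8.28571 → v2 = (-0.62069, 1.00000)
Requested entry of v2: -72/116 = -0.6207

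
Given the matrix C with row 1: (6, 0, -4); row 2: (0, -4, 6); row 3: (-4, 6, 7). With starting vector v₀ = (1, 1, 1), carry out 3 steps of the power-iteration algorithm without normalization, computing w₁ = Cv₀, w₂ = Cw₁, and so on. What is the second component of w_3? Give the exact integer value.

218

w1 = Cv₀ = (2, 2, 9)
w2 = Cw1 = (-24, 46, 67)
w3 = Cw2 = (-412, 218, 841)
The requested component of w3 is 218.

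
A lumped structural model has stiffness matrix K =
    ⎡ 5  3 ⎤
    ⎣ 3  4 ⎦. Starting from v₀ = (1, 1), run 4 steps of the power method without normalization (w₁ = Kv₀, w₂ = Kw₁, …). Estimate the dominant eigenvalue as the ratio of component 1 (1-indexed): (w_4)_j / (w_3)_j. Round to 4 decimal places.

λ ≈ 7.5445

w1 = Kv₀ = (5·1 + 3·1; 3·1 + 4·1) = (8, 7)
w2 = Kw1 = (5·8 + 3·7; 3·8 + 4·7) = (61, 52)
w3 = Kw2 = (461, 391)
w4 = Kw3 = (3478, 2947)
Ratio at component: 3478 / 461 = 7.5445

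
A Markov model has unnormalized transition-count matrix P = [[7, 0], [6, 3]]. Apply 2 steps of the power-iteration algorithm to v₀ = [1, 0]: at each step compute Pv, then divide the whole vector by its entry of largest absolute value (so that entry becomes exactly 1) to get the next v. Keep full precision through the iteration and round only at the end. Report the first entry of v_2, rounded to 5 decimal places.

Pv0 = (7.000000, 6.000000); divide by 7.000000 → v1 = (1.000000, 0.857143)
Pv1 = (7.000000, 8.571429); divide by 8.571429 → v2 = (0.816667, 1.000000)
Requested entry of v2: 49/60 = 0.81667

0.81667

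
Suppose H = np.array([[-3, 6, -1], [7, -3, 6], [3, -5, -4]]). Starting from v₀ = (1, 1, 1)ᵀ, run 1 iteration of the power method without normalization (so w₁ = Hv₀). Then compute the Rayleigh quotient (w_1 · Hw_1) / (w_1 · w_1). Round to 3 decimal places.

-2.000

w1 = Hv₀ = ((-3)·1 + 6·1 + (-1)·1; 7·1 + (-3)·1 + 6·1; 3·1 + (-5)·1 + (-4)·1) = (2, 10, -6)
Hw1 = (60, -52, -20)
w1·Hw1 = 2·60 + 10·(-52) + (-6)·(-20) = -280; w1·w1 = 2·2 + 10·10 + (-6)·(-6) = 140
λ ≈ -280/140 = -2.000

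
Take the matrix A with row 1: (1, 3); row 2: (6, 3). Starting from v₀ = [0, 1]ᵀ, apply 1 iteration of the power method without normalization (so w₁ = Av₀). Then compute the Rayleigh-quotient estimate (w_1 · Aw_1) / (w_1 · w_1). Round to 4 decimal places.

w1 = Av₀ = (1·0 + 3·1; 6·0 + 3·1) = (3, 3)
Aw1 = (12, 27)
w1·Aw1 = 3·12 + 3·27 = 117; w1·w1 = 3·3 + 3·3 = 18
λ ≈ 117/18 = 6.5000

6.5000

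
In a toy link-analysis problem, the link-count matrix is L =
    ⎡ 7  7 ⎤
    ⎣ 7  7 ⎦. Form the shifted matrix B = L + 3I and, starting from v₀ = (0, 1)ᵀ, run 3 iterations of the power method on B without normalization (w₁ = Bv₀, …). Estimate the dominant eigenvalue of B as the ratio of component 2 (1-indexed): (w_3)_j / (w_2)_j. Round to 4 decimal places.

μ ≈ 16.5772

B = L + 3I has rows (10, 7); (7, 10)
w1 = Bv₀ = (10·0 + 7·1; 7·0 + 10·1) = (7, 10)
w2 = Bw1 = (10·7 + 7·10; 7·7 + 10·10) = (140, 149)
w3 = Bw2 = (2443, 2470)
Ratio: 2470/149 = 16.5772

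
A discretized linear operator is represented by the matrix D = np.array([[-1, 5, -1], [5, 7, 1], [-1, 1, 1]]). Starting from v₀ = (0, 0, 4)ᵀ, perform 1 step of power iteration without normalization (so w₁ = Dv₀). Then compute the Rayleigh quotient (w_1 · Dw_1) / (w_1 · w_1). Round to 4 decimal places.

λ ≈ 0.3333

w1 = Dv₀ = ((-1)·0 + 5·0 + (-1)·4; 5·0 + 7·0 + 1·4; (-1)·0 + 1·0 + 1·4) = (-4, 4, 4)
Dw1 = (20, 12, 12)
w1·Dw1 = (-4)·20 + 4·12 + 4·12 = 16; w1·w1 = (-4)·(-4) + 4·4 + 4·4 = 48
λ ≈ 16/48 = 0.3333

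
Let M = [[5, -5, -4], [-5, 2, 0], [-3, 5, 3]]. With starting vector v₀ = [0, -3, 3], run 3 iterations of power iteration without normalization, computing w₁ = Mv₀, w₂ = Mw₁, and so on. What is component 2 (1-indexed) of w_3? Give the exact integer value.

-399

w1 = Mv₀ = (5·0 + (-5)·(-3) + (-4)·3; (-5)·0 + 2·(-3) + 0·3; (-3)·0 + 5·(-3) + 3·3) = (3, -6, -6)
w2 = Mw1 = (5·3 + (-5)·(-6) + (-4)·(-6); (-5)·3 + 2·(-6) + 0·(-6); (-3)·3 + 5·(-6) + 3·(-6)) = (69, -27, -57)
w3 = Mw2 = (708, -399, -513)
The requested component of w3 is -399.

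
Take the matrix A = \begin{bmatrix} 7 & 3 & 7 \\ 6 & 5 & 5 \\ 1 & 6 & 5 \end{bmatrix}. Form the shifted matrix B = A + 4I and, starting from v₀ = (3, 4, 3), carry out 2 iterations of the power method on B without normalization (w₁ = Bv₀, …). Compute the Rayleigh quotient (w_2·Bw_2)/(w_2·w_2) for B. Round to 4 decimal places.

18.8485

B = A + 4I has rows (11, 3, 7); (6, 9, 5); (1, 6, 9)
w1 = Bv₀ = (11·3 + 3·4 + 7·3; 6·3 + 9·4 + 5·3; 1·3 + 6·4 + 9·3) = (66, 69, 54)
w2 = Bw1 = (11·66 + 3·69 + 7·54; 6·66 + 9·69 + 5·54; 1·66 + 6·69 + 9·54) = (1311, 1287, 966)
Bw2 = (25044, 24279, 17727)
w2·Bw2 = 81204039; w2·w2 = 4308246; μ ≈ 81204039/4308246 = 18.8485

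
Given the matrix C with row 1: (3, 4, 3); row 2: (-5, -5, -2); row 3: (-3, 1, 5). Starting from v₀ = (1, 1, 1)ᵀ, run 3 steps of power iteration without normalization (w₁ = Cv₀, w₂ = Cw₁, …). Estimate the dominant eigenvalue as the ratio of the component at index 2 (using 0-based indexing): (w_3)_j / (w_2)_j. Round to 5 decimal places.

w1 = Cv₀ = (3·1 + 4·1 + 3·1; (-5)·1 + (-5)·1 + (-2)·1; (-3)·1 + 1·1 + 5·1) = (10, -12, 3)
w2 = Cw1 = (3·10 + 4·(-12) + 3·3; (-5)·10 + (-5)·(-12) + (-2)·3; (-3)·10 + 1·(-12) + 5·3) = (-9, 4, -27)
w3 = Cw2 = (-92, 79, -104)
Ratio at component: -104 / -27 = 3.85185

λ ≈ 3.85185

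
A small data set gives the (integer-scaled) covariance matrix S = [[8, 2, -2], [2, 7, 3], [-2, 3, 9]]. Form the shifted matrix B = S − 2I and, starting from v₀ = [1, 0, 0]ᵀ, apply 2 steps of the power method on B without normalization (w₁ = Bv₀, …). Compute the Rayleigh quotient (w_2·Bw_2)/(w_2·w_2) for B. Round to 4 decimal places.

μ ≈ 7.7593

B = S − 2I has rows (6, 2, -2); (2, 5, 3); (-2, 3, 7)
w1 = Bv₀ = (6, 2, -2)
w2 = Bw1 = (44, 16, -20)
Bw2 = (336, 108, -180)
w2·Bw2 = 20112; w2·w2 = 2592; μ ≈ 20112/2592 = 7.7593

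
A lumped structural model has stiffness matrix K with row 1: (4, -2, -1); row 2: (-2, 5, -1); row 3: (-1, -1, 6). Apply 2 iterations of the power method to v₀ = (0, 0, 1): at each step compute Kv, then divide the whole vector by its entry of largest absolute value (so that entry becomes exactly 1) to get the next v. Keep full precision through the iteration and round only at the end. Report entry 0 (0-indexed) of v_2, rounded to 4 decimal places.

-0.2105

Kv0 = (-1.00000, -1.00000, 6.00000); divide by 6.00000 → v1 = (-0.16667, -0.16667, 1.00000)
Kv1 = (-1.33333, -1.50000, 6.33333); divide by 6.33333 → v2 = (-0.21053, -0.23684, 1.00000)
Requested entry of v2: -8/38 = -0.2105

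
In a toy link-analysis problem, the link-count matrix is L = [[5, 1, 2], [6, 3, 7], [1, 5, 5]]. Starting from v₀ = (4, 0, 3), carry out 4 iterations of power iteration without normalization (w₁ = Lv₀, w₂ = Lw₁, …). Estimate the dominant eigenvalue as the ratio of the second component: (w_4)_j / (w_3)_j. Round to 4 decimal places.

w1 = Lv₀ = (26, 45, 19)
w2 = Lw1 = (213, 424, 346)
w3 = Lw2 = (2181, 4972, 4063)
w4 = Lw3 = (24003, 56443, 47356)
Ratio at component: 56443 / 4972 = 11.3522

λ ≈ 11.3522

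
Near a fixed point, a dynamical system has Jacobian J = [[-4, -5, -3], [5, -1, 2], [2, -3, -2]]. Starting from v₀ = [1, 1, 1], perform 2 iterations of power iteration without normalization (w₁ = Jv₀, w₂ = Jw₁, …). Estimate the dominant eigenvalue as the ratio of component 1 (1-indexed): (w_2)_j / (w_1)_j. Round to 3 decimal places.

-2.250

w1 = Jv₀ = (-12, 6, -3)
w2 = Jw1 = (27, -72, -36)
Ratio at component: 27 / -12 = -2.250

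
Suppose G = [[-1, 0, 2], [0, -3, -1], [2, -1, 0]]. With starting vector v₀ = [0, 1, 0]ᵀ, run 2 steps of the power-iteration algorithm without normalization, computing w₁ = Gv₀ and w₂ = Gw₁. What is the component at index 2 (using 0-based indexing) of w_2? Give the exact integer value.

3

w1 = Gv₀ = (0, -3, -1)
w2 = Gw1 = (-2, 10, 3)
The requested component of w2 is 3.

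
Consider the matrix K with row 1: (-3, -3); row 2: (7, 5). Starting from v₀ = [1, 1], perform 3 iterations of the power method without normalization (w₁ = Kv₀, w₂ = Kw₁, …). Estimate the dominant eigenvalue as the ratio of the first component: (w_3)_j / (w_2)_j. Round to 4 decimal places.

0.0000

w1 = Kv₀ = ((-3)·1 + (-3)·1; 7·1 + 5·1) = (-6, 12)
w2 = Kw1 = ((-3)·(-6) + (-3)·12; 7·(-6) + 5·12) = (-18, 18)
w3 = Kw2 = (0, -36)
Ratio at component: 0 / -18 = 0.0000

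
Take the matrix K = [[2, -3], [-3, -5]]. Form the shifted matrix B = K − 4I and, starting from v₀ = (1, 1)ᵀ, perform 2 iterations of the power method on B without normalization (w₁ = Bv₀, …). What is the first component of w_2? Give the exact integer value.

46

B = K − 4I has rows (-2, -3); (-3, -9)
w1 = Bv₀ = (-5, -12)
w2 = Bw1 = (46, 123)
Requested component of w2: 46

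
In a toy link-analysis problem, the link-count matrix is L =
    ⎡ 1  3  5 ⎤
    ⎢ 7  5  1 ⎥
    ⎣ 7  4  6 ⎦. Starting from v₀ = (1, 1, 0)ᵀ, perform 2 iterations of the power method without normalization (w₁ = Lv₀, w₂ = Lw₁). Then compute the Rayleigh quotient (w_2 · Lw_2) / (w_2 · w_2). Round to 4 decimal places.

w1 = Lv₀ = (1·1 + 3·1 + 5·0; 7·1 + 5·1 + 1·0; 7·1 + 4·1 + 6·0) = (4, 12, 11)
w2 = Lw1 = (1·4 + 3·12 + 5·11; 7·4 + 5·12 + 1·11; 7·4 + 4·12 + 6·11) = (95, 99, 142)
Lw2 = (1102, 1302, 1913)
w2·Lw2 = 95·1102 + 99·1302 + 142·1913 = 505234; w2·w2 = 95·95 + 99·99 + 142·142 = 38990
λ ≈ 505234/38990 = 12.9580

λ ≈ 12.9580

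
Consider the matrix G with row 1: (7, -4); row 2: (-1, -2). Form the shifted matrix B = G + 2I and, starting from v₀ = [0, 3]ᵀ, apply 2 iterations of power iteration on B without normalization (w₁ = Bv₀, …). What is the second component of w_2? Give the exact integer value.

B = G + 2I has rows (9, -4); (-1, 0)
w1 = Bv₀ = (-12, 0)
w2 = Bw1 = (-108, 12)
Requested component of w2: 12

12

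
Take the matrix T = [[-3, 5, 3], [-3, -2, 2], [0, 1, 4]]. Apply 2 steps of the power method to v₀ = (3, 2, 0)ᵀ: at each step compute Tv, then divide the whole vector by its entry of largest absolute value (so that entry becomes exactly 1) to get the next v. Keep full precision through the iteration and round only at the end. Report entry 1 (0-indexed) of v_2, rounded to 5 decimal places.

-0.43548

Tv0 = (1.000000, -13.000000, 2.000000); divide by -13.000000 → v1 = (-0.076923, 1.000000, -0.153846)
Tv1 = (4.769231, -2.076923, 0.384615); divide by 4.769231 → v2 = (1.000000, -0.435484, 0.080645)
Requested entry of v2: 27/-62 = -0.43548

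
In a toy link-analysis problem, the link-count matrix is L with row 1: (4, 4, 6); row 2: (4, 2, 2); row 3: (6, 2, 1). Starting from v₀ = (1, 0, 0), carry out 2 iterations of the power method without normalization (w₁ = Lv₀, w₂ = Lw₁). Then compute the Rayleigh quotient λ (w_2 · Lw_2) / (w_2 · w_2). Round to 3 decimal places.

w1 = Lv₀ = (4·1 + 4·0 + 6·0; 4·1 + 2·0 + 2·0; 6·1 + 2·0 + 1·0) = (4, 4, 6)
w2 = Lw1 = (4·4 + 4·4 + 6·6; 4·4 + 2·4 + 2·6; 6·4 + 2·4 + 1·6) = (68, 36, 38)
Lw2 = (644, 420, 518)
w2·Lw2 = 68·644 + 36·420 + 38·518 = 78596; w2·w2 = 68·68 + 36·36 + 38·38 = 7364
λ ≈ 78596/7364 = 10.673

10.673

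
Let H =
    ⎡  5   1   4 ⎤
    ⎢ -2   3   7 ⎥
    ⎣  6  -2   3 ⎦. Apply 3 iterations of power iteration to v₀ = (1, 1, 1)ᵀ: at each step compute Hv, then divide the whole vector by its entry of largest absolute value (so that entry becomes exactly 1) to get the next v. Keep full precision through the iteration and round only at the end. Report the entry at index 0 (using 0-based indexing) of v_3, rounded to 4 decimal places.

Hv0 = (10.00000, 8.00000, 7.00000); divide by 10.00000 → v1 = (1.00000, 0.80000, 0.70000)
Hv1 = (8.60000, 5.30000, 6.50000); divide by 8.60000 → v2 = (1.00000, 0.61628, 0.75581)
Hv2 = (8.63953, 5.13953, 7.03488); divide by 8.63953 → v3 = (1.00000, 0.59489, 0.81427)
Requested entry of v3: 743/743 = 1.0000

1.0000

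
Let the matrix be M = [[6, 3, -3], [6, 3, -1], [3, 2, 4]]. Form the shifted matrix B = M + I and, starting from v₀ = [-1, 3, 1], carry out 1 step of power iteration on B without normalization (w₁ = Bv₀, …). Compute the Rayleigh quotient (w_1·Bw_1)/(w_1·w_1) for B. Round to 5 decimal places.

B = M + I has rows (7, 3, -3); (6, 4, -1); (3, 2, 5)
w1 = Bv₀ = (-1, 5, 8)
Bw1 = (-16, 6, 47)
w1·Bw1 = 422; w1·w1 = 90; μ ≈ 422/90 = 4.68889

μ ≈ 4.68889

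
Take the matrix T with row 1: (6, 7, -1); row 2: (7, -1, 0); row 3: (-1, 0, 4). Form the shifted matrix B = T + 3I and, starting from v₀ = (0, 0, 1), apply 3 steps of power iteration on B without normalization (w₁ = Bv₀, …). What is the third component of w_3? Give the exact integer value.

B = T + 3I has rows (9, 7, -1); (7, 2, 0); (-1, 0, 7)
w1 = Bv₀ = (9·0 + 7·0 + (-1)·1; 7·0 + 2·0 + 0·1; (-1)·0 + 0·0 + 7·1) = (-1, 0, 7)
w2 = Bw1 = (9·(-1) + 7·0 + (-1)·7; 7·(-1) + 2·0 + 0·7; (-1)·(-1) + 0·0 + 7·7) = (-16, -7, 50)
w3 = Bw2 = (-243, -126, 366)
Requested component of w3: 366

366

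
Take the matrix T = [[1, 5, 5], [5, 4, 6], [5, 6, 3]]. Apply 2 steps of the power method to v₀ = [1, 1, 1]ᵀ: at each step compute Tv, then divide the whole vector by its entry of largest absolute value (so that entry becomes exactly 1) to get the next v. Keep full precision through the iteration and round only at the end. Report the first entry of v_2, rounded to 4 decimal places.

Tv0 = (11.00000, 15.00000, 14.00000); divide by 15.00000 → v1 = (0.73333, 1.00000, 0.93333)
Tv1 = (10.40000, 13.26667, 12.46667); divide by 13.26667 → v2 = (0.78392, 1.00000, 0.93970)
Requested entry of v2: 156/199 = 0.7839

0.7839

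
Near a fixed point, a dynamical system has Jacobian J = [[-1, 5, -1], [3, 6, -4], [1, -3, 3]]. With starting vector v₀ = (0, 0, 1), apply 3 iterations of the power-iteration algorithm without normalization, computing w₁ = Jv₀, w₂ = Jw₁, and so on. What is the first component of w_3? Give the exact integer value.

-193

w1 = Jv₀ = ((-1)·0 + 5·0 + (-1)·1; 3·0 + 6·0 + (-4)·1; 1·0 + (-3)·0 + 3·1) = (-1, -4, 3)
w2 = Jw1 = ((-1)·(-1) + 5·(-4) + (-1)·3; 3·(-1) + 6·(-4) + (-4)·3; 1·(-1) + (-3)·(-4) + 3·3) = (-22, -39, 20)
w3 = Jw2 = (-193, -380, 155)
The requested component of w3 is -193.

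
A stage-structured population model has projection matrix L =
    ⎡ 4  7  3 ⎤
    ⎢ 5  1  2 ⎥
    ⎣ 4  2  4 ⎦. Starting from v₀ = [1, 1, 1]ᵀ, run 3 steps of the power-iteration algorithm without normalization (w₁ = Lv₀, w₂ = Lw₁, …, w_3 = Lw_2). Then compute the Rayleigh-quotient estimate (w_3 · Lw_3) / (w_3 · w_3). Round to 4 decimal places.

w1 = Lv₀ = (4·1 + 7·1 + 3·1; 5·1 + 1·1 + 2·1; 4·1 + 2·1 + 4·1) = (14, 8, 10)
w2 = Lw1 = (4·14 + 7·8 + 3·10; 5·14 + 1·8 + 2·10; 4·14 + 2·8 + 4·10) = (142, 98, 112)
w3 = Lw2 = (1590, 1032, 1212)
Lw3 = (17220, 11406, 13272)
w3·Lw3 = 1590·17220 + 1032·11406 + 1212·13272 = 55236456; w3·w3 = 1590·1590 + 1032·1032 + 1212·1212 = 5062068
λ ≈ 55236456/5062068 = 10.9118

10.9118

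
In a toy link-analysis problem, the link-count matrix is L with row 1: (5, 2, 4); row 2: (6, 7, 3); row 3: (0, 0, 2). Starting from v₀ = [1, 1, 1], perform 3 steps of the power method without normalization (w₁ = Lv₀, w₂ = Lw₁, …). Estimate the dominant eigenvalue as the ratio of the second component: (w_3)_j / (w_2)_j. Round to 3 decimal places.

w1 = Lv₀ = (5·1 + 2·1 + 4·1; 6·1 + 7·1 + 3·1; 0·1 + 0·1 + 2·1) = (11, 16, 2)
w2 = Lw1 = (5·11 + 2·16 + 4·2; 6·11 + 7·16 + 3·2; 0·11 + 0·16 + 2·2) = (95, 184, 4)
w3 = Lw2 = (859, 1870, 8)
Ratio at component: 1870 / 184 = 10.163

10.163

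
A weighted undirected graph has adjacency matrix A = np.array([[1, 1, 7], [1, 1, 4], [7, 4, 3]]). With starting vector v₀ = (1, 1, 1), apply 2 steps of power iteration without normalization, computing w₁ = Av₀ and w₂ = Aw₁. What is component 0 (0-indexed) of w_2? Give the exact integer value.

w1 = Av₀ = (9, 6, 14)
w2 = Aw1 = (113, 71, 129)
The requested component of w2 is 113.

113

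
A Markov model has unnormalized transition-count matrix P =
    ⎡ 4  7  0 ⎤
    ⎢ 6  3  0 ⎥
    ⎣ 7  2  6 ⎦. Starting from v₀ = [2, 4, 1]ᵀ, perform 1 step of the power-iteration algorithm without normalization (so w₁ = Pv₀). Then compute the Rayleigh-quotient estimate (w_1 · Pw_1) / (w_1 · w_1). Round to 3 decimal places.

w1 = Pv₀ = (4·2 + 7·4 + 0·1; 6·2 + 3·4 + 0·1; 7·2 + 2·4 + 6·1) = (36, 24, 28)
Pw1 = (312, 288, 468)
w1·Pw1 = 36·312 + 24·288 + 28·468 = 31248; w1·w1 = 36·36 + 24·24 + 28·28 = 2656
λ ≈ 31248/2656 = 11.765

11.765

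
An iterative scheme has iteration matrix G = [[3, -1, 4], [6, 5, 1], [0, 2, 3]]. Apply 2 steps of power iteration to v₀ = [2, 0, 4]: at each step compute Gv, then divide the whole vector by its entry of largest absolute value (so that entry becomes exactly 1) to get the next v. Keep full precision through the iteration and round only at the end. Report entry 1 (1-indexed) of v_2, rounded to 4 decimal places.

Gv0 = (22.00000, 16.00000, 12.00000); divide by 22.00000 → v1 = (1.00000, 0.72727, 0.54545)
Gv1 = (4.45455, 10.18182, 3.09091); divide by 10.18182 → v2 = (0.43750, 1.00000, 0.30357)
Requested entry of v2: 98/224 = 0.4375

0.4375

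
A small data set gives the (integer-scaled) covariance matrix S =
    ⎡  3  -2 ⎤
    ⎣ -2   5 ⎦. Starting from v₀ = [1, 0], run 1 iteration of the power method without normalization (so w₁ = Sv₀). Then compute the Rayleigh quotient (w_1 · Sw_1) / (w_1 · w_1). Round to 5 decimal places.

w1 = Sv₀ = (3, -2)
Sw1 = (13, -16)
w1·Sw1 = 3·13 + (-2)·(-16) = 71; w1·w1 = 3·3 + (-2)·(-2) = 13
λ ≈ 71/13 = 5.46154

5.46154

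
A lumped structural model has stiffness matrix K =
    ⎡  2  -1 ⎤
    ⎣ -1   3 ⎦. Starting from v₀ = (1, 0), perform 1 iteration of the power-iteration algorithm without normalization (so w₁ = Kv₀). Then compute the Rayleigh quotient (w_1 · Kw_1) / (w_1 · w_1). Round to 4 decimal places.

3.0000

w1 = Kv₀ = (2·1 + (-1)·0; (-1)·1 + 3·0) = (2, -1)
Kw1 = (5, -5)
w1·Kw1 = 2·5 + (-1)·(-5) = 15; w1·w1 = 2·2 + (-1)·(-1) = 5
λ ≈ 15/5 = 3.0000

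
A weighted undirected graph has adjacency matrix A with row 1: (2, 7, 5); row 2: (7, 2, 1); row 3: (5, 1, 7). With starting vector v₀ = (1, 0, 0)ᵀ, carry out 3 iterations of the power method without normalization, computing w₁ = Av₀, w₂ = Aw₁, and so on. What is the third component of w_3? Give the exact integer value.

787

w1 = Av₀ = (2, 7, 5)
w2 = Aw1 = (78, 33, 52)
w3 = Aw2 = (647, 664, 787)
The requested component of w3 is 787.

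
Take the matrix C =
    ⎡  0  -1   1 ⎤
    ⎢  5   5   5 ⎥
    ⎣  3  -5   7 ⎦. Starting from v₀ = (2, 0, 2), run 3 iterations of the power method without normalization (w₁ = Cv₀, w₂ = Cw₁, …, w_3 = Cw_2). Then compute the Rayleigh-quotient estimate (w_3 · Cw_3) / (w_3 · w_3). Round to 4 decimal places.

5.2566

w1 = Cv₀ = (2, 20, 20)
w2 = Cw1 = (0, 210, 46)
w3 = Cw2 = (-164, 1280, -728)
Cw3 = (-2008, 1940, -11988)
w3·Cw3 = (-164)·(-2008) + 1280·1940 + (-728)·(-11988) = 11539776; w3·w3 = (-164)·(-164) + 1280·1280 + (-728)·(-728) = 2195280
λ ≈ 11539776/2195280 = 5.2566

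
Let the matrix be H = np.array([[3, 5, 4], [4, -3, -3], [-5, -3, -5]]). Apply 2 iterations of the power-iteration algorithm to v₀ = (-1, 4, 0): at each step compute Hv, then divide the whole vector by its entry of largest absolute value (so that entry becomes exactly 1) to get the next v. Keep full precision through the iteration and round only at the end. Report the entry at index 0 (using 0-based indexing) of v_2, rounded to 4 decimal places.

-0.4161

Hv0 = (17.00000, -16.00000, -7.00000); divide by 17.00000 → v1 = (1.00000, -0.94118, -0.41176)
Hv1 = (-3.35294, 8.05882, -0.11765); divide by 8.05882 → v2 = (-0.41606, 1.00000, -0.01460)
Requested entry of v2: -57/137 = -0.4161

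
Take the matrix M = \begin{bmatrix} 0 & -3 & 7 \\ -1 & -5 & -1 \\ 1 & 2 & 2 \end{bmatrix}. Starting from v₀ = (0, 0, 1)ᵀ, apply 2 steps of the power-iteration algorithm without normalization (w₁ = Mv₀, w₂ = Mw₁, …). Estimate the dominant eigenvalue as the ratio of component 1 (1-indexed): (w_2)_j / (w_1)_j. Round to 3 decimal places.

w1 = Mv₀ = (7, -1, 2)
w2 = Mw1 = (17, -4, 9)
Ratio at component: 17 / 7 = 2.429

2.429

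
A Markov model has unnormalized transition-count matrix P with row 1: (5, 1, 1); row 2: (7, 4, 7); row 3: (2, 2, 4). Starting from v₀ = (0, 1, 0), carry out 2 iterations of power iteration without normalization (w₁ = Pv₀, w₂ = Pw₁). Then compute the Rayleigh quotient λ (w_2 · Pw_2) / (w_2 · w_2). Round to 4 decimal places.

9.4934

w1 = Pv₀ = (5·0 + 1·1 + 1·0; 7·0 + 4·1 + 7·0; 2·0 + 2·1 + 4·0) = (1, 4, 2)
w2 = Pw1 = (5·1 + 1·4 + 1·2; 7·1 + 4·4 + 7·2; 2·1 + 2·4 + 4·2) = (11, 37, 18)
Pw2 = (110, 351, 168)
w2·Pw2 = 11·110 + 37·351 + 18·168 = 17221; w2·w2 = 11·11 + 37·37 + 18·18 = 1814
λ ≈ 17221/1814 = 9.4934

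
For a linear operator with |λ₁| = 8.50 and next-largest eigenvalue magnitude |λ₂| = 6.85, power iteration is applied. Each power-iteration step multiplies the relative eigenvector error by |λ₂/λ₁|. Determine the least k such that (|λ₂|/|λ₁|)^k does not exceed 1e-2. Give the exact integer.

22

|λ₂/λ₁| = 6.85/8.50 = 0.80588
Need k ≥ ln(1e-2) / ln(0.80588) = -4.6052 / -0.2158 ≈ 21.338
Smallest integer k satisfying the bound: 22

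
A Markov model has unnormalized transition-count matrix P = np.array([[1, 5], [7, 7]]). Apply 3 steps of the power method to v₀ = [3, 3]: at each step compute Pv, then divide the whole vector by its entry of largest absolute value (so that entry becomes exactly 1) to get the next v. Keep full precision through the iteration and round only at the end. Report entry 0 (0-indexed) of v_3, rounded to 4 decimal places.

Pv0 = (18.00000, 42.00000); divide by 42.00000 → v1 = (0.42857, 1.00000)
Pv1 = (5.42857, 10.00000); divide by 10.00000 → v2 = (0.54286, 1.00000)
Pv2 = (5.54286, 10.80000); divide by 10.80000 → v3 = (0.51323, 1.00000)
Requested entry of v3: 2328/4536 = 0.5132

0.5132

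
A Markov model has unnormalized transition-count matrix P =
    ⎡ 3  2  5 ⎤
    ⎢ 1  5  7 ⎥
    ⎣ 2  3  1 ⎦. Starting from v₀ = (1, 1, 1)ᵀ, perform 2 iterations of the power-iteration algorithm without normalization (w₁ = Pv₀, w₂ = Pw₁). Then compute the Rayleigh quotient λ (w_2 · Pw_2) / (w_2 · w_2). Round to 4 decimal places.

9.4913

w1 = Pv₀ = (3·1 + 2·1 + 5·1; 1·1 + 5·1 + 7·1; 2·1 + 3·1 + 1·1) = (10, 13, 6)
w2 = Pw1 = (3·10 + 2·13 + 5·6; 1·10 + 5·13 + 7·6; 2·10 + 3·13 + 1·6) = (86, 117, 65)
Pw2 = (817, 1126, 588)
w2·Pw2 = 86·817 + 117·1126 + 65·588 = 240224; w2·w2 = 86·86 + 117·117 + 65·65 = 25310
λ ≈ 240224/25310 = 9.4913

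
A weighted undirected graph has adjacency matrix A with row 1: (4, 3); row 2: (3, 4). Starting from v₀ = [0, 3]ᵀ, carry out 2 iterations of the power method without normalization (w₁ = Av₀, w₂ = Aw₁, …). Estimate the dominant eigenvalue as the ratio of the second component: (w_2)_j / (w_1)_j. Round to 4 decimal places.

w1 = Av₀ = (4·0 + 3·3; 3·0 + 4·3) = (9, 12)
w2 = Aw1 = (4·9 + 3·12; 3·9 + 4·12) = (72, 75)
Ratio at component: 75 / 12 = 6.2500

6.2500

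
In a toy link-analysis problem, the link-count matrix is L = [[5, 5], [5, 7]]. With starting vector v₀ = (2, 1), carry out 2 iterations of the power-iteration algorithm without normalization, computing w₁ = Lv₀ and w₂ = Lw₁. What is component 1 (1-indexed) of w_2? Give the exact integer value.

w1 = Lv₀ = (15, 17)
w2 = Lw1 = (160, 194)
The requested component of w2 is 160.

160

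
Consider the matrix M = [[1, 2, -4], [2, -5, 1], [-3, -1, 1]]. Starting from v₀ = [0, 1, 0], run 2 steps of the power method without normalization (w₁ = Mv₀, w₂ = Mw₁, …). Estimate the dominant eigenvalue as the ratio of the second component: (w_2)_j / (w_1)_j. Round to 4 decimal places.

w1 = Mv₀ = (1·0 + 2·1 + (-4)·0; 2·0 + (-5)·1 + 1·0; (-3)·0 + (-1)·1 + 1·0) = (2, -5, -1)
w2 = Mw1 = (1·2 + 2·(-5) + (-4)·(-1); 2·2 + (-5)·(-5) + 1·(-1); (-3)·2 + (-1)·(-5) + 1·(-1)) = (-4, 28, -2)
Ratio at component: 28 / -5 = -5.6000

λ ≈ -5.6000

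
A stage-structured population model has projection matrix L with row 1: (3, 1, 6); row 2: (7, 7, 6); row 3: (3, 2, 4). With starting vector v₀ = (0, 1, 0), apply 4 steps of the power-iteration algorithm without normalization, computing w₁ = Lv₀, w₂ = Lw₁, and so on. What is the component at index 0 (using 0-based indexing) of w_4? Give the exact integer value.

3444

w1 = Lv₀ = (3·0 + 1·1 + 6·0; 7·0 + 7·1 + 6·0; 3·0 + 2·1 + 4·0) = (1, 7, 2)
w2 = Lw1 = (3·1 + 1·7 + 6·2; 7·1 + 7·7 + 6·2; 3·1 + 2·7 + 4·2) = (22, 68, 25)
w3 = Lw2 = (284, 780, 302)
w4 = Lw3 = (3444, 9260, 3620)
The requested component of w4 is 3444.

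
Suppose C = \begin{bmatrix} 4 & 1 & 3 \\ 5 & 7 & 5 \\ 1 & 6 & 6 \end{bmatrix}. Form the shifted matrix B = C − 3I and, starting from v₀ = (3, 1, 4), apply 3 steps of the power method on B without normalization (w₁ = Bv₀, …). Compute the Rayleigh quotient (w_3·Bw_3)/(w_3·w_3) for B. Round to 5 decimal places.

B = C − 3I has rows (1, 1, 3); (5, 4, 5); (1, 6, 3)
w1 = Bv₀ = (1·3 + 1·1 + 3·4; 5·3 + 4·1 + 5·4; 1·3 + 6·1 + 3·4) = (16, 39, 21)
w2 = Bw1 = (1·16 + 1·39 + 3·21; 5·16 + 4·39 + 5·21; 1·16 + 6·39 + 3·21) = (118, 341, 313)
w3 = Bw2 = (1398, 3519, 3103)
Bw3 = (14226, 36581, 31821)
w3·Bw3 = 247357050; w3·w3 = 23966374; μ ≈ 247357050/23966374 = 10.32100

10.32100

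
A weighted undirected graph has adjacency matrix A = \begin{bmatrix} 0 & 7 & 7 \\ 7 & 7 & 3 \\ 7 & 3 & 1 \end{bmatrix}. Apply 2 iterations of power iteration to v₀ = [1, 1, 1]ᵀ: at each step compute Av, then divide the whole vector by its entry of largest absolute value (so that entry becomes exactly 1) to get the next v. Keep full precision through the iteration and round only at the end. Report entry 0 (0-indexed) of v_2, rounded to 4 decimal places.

0.7840

Av0 = (14.00000, 17.00000, 11.00000); divide by 17.00000 → v1 = (0.82353, 1.00000, 0.64706)
Av1 = (11.52941, 14.70588, 9.41176); divide by 14.70588 → v2 = (0.78400, 1.00000, 0.64000)
Requested entry of v2: 196/250 = 0.7840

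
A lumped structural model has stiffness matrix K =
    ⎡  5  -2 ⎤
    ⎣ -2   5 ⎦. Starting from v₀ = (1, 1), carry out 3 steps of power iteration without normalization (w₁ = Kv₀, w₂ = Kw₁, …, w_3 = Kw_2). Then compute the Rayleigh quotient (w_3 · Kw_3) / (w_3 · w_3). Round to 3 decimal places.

λ ≈ 3.000

w1 = Kv₀ = (3, 3)
w2 = Kw1 = (9, 9)
w3 = Kw2 = (27, 27)
Kw3 = (81, 81)
w3·Kw3 = 27·81 + 27·81 = 4374; w3·w3 = 27·27 + 27·27 = 1458
λ ≈ 4374/1458 = 3.000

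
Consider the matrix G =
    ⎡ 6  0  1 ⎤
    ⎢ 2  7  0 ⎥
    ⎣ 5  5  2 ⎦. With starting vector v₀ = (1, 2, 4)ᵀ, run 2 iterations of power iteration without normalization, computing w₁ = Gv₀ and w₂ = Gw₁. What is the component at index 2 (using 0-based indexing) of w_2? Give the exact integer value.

176

w1 = Gv₀ = (10, 16, 23)
w2 = Gw1 = (83, 132, 176)
The requested component of w2 is 176.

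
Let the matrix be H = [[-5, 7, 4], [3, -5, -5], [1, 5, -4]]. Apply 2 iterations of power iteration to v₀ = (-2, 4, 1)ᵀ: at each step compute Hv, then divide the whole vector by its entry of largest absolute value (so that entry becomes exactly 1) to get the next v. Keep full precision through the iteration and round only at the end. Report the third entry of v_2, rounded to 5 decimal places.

0.45553

Hv0 = (42.000000, -31.000000, 14.000000); divide by 42.000000 → v1 = (1.000000, -0.738095, 0.333333)
Hv1 = (-8.833333, 5.023810, -4.023810); divide by -8.833333 → v2 = (1.000000, -0.568733, 0.455526)
Requested entry of v2: -169/-371 = 0.45553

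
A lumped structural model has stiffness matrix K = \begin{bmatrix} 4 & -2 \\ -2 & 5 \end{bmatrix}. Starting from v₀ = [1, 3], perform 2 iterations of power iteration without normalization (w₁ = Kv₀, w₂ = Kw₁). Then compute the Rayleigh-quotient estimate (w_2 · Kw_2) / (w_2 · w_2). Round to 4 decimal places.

6.3906

w1 = Kv₀ = (-2, 13)
w2 = Kw1 = (-34, 69)
Kw2 = (-274, 413)
w2·Kw2 = (-34)·(-274) + 69·413 = 37813; w2·w2 = (-34)·(-34) + 69·69 = 5917
λ ≈ 37813/5917 = 6.3906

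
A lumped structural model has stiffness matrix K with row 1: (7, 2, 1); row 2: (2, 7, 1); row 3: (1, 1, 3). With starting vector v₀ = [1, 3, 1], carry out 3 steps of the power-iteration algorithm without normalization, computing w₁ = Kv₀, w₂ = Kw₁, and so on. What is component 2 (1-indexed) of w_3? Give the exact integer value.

w1 = Kv₀ = (7·1 + 2·3 + 1·1; 2·1 + 7·3 + 1·1; 1·1 + 1·3 + 3·1) = (14, 24, 7)
w2 = Kw1 = (7·14 + 2·24 + 1·7; 2·14 + 7·24 + 1·7; 1·14 + 1·24 + 3·7) = (153, 203, 59)
w3 = Kw2 = (1536, 1786, 533)
The requested component of w3 is 1786.

1786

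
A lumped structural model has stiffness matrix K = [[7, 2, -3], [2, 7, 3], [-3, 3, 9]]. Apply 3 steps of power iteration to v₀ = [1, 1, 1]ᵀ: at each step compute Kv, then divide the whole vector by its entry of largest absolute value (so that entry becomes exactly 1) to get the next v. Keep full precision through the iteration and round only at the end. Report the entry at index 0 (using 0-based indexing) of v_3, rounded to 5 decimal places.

0.17961

Kv0 = (6.000000, 12.000000, 9.000000); divide by 12.000000 → v1 = (0.500000, 1.000000, 0.750000)
Kv1 = (3.250000, 10.250000, 8.250000); divide by 10.250000 → v2 = (0.317073, 1.000000, 0.804878)
Kv2 = (1.804878, 10.048780, 9.292683); divide by 10.048780 → v3 = (0.179612, 1.000000, 0.924757)
Requested entry of v3: 222/1236 = 0.17961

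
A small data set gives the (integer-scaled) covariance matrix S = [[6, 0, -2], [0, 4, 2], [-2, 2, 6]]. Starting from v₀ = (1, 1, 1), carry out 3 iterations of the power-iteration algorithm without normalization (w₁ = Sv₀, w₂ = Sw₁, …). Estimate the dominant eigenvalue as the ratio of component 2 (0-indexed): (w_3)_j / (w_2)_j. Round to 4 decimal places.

7.2000

w1 = Sv₀ = (6·1 + 0·1 + (-2)·1; 0·1 + 4·1 + 2·1; (-2)·1 + 2·1 + 6·1) = (4, 6, 6)
w2 = Sw1 = (6·4 + 0·6 + (-2)·6; 0·4 + 4·6 + 2·6; (-2)·4 + 2·6 + 6·6) = (12, 36, 40)
w3 = Sw2 = (-8, 224, 288)
Ratio at component: 288 / 40 = 7.2000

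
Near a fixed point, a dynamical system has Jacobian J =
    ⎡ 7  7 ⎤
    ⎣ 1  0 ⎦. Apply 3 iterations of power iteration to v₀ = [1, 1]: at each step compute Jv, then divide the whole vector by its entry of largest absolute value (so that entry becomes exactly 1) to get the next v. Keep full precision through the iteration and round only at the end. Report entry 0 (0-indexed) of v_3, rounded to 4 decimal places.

Jv0 = (14.00000, 1.00000); divide by 14.00000 → v1 = (1.00000, 0.07143)
Jv1 = (7.50000, 1.00000); divide by 7.50000 → v2 = (1.00000, 0.13333)
Jv2 = (7.93333, 1.00000); divide by 7.93333 → v3 = (1.00000, 0.12605)
Requested entry of v3: 833/833 = 1.0000

1.0000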